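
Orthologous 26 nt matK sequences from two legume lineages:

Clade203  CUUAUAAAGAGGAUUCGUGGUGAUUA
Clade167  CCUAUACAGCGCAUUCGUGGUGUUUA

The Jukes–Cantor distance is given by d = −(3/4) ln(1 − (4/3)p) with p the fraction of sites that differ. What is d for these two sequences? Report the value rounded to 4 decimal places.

0.2222

The sequences differ at positions 2 (U/C), 7 (A/C), 10 (A/C), 12 (G/C), 23 (A/U).
p = 5/26 = 0.192308.
d = −0.75 · ln(1 − (4/3)·0.192308) = −0.75 · ln(0.743589) = −0.75 · (-0.296267) = 0.2222.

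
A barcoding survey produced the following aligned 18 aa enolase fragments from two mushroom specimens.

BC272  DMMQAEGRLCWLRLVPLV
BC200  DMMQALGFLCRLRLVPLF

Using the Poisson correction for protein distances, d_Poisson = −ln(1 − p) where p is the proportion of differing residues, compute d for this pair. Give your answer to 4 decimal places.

The sequences differ at positions 6 (E/L), 8 (R/F), 11 (W/R), 18 (V/F).
p = 4/18 = 0.222222.
d = −ln(1 − 0.222222) = −ln(0.777778) = 0.2513.

0.2513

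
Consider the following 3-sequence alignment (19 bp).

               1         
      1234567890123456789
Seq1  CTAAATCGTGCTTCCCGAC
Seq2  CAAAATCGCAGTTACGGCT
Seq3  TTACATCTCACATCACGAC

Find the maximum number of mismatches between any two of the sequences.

11

Pairwise Hamming distances:
  Seq1 vs Seq2: 8
  Seq1 vs Seq3: 7
  Seq2 vs Seq3: 11
The largest is 11, between Seq2 and Seq3.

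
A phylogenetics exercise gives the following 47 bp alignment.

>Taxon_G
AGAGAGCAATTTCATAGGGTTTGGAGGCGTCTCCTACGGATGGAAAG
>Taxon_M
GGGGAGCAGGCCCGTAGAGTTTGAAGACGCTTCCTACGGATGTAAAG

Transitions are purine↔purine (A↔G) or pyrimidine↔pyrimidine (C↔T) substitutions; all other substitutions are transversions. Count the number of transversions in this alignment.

2

Mismatches occur at site 1 (A→G, transition), site 3 (A→G, transition), site 9 (A→G, transition), site 10 (T→G, transversion), site 11 (T→C, transition), site 12 (T→C, transition), site 14 (A→G, transition), site 18 (G→A, transition), site 24 (G→A, transition), site 27 (G→A, transition), site 30 (T→C, transition), site 31 (C→T, transition), site 43 (G→T, transversion).
Of the 13 differences, 11 transitions and 2 transversions, so the answer is 2.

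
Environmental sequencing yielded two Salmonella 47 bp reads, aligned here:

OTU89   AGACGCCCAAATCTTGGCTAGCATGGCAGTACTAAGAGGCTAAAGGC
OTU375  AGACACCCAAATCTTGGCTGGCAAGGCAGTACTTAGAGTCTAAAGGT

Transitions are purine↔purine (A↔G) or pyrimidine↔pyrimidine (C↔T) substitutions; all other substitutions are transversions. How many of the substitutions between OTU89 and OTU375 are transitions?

The sequences differ at positions 5 (G/A, transition), 20 (A/G, transition), 24 (T/A, transversion), 34 (A/T, transversion), 39 (G/T, transversion), 47 (C/T, transition).
Of the 6 differences, 3 transitions and 3 transversions, so the answer is 3.

3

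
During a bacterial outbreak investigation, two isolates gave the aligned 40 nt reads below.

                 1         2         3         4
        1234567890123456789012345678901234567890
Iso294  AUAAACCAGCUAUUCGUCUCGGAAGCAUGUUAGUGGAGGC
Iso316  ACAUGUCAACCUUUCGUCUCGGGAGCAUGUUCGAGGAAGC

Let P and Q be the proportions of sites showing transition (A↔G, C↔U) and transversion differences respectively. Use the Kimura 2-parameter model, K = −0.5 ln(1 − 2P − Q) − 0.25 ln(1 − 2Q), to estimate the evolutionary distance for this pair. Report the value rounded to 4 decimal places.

0.3547

Mismatches occur at site 2 (U→C, transition), site 4 (A→U, transversion), site 5 (A→G, transition), site 6 (C→U, transition), site 9 (G→A, transition), site 11 (U→C, transition), site 12 (A→U, transversion), site 23 (A→G, transition), site 32 (A→C, transversion), site 34 (U→A, transversion), site 38 (G→A, transition).
Of the 11 differences, 7 transitions and 4 transversions over 40 sites: P = 7/40 = 0.175000, Q = 4/40 = 0.100000.
d = −0.5·ln(0.550000) − 0.25·ln(0.800000) = −0.5·(-0.597837) − 0.25·(-0.223144) = 0.3547.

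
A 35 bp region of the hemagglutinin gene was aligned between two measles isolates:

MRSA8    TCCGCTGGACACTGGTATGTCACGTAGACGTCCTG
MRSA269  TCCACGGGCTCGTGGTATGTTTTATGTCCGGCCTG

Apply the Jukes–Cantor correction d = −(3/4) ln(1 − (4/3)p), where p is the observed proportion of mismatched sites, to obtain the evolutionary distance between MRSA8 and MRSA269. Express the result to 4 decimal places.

0.5716

Differing sites — 4:G/A; 6:T/G; 9:A/C; 10:C/T; 11:A/C; 12:C/G; 21:C/T; 22:A/T; 23:C/T; 24:G/A; 26:A/G; 27:G/T; 28:A/C; 31:T/G.
p = 14/35 = 0.400000.
d = −0.75 · ln(1 − (4/3)·0.400000) = −0.75 · ln(0.466667) = −0.75 · (-0.762139) = 0.5716.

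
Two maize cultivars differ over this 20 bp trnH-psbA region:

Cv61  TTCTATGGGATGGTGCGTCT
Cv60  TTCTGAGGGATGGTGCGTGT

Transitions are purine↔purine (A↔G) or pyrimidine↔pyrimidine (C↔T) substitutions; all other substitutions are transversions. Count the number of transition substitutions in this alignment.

1

Differing sites — 5:A/G (Ti); 6:T/A (Tv); 19:C/G (Tv).
Of the 3 differences, 1 transition and 2 transversions, so the answer is 1.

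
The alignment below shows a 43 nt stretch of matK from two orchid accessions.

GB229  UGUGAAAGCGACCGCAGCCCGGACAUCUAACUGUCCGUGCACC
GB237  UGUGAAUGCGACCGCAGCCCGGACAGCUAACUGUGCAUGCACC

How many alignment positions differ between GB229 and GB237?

The sequences differ at positions 7 (A/U), 26 (U/G), 35 (C/G), 37 (G/A).
That gives 4 mismatches out of 43 aligned sites, so the Hamming distance is 4.

4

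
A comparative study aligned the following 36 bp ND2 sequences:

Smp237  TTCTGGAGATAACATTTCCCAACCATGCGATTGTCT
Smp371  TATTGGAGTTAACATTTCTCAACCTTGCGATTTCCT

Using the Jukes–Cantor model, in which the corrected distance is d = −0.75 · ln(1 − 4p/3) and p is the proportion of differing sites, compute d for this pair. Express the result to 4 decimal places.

0.2251

Differing sites — 2:T/A; 3:C/T; 9:A/T; 19:C/T; 25:A/T; 33:G/T; 34:T/C.
p = 7/36 = 0.194444.
d = −0.75 · ln(1 − (4/3)·0.194444) = −0.75 · ln(0.740741) = −0.75 · (-0.300104) = 0.2251.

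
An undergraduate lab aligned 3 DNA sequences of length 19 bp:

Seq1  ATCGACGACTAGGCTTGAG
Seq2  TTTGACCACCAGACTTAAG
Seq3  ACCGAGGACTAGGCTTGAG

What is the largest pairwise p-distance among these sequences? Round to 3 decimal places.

0.421

Pairwise Hamming distances:
  Seq1 vs Seq2: 6
  Seq1 vs Seq3: 2
  Seq2 vs Seq3: 8
The largest is 8 mismatches, between Seq2 and Seq3; p = 8/19 = 0.421.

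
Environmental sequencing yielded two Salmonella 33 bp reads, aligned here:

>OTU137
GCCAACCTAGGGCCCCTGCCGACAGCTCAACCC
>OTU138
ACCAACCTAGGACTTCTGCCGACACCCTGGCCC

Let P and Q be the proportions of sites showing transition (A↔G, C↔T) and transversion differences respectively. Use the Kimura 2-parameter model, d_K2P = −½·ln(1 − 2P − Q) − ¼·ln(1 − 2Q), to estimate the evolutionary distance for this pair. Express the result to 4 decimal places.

0.3776

The sequences differ at positions 1 (G/A, transition), 12 (G/A, transition), 14 (C/T, transition), 15 (C/T, transition), 25 (G/C, transversion), 27 (T/C, transition), 28 (C/T, transition), 29 (A/G, transition), 30 (A/G, transition).
Of the 9 differences, 8 transitions and 1 transversion over 33 sites: P = 8/33 = 0.242424, Q = 1/33 = 0.030303.
d = −0.5·ln(0.484849) − 0.25·ln(0.939394) = −0.5·(-0.723918) − 0.25·(-0.062520) = 0.3776.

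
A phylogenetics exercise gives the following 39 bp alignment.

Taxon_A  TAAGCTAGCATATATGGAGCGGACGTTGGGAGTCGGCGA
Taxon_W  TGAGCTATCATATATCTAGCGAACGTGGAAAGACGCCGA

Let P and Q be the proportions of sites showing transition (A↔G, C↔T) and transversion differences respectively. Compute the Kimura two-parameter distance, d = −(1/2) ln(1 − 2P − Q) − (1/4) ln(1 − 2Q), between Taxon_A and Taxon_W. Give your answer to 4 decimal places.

Differing sites — 2:A/G (Ti); 8:G/T (Tv); 16:G/C (Tv); 17:G/T (Tv); 22:G/A (Ti); 27:T/G (Tv); 29:G/A (Ti); 30:G/A (Ti); 33:T/A (Tv); 36:G/C (Tv).
Of the 10 differences, 4 transitions and 6 transversions over 39 sites: P = 4/39 = 0.102564, Q = 6/39 = 0.153846.
d = −0.5·ln(0.641026) − 0.25·ln(0.692308) = −0.5·(-0.444685) − 0.25·(-0.367724) = 0.3143.

0.3143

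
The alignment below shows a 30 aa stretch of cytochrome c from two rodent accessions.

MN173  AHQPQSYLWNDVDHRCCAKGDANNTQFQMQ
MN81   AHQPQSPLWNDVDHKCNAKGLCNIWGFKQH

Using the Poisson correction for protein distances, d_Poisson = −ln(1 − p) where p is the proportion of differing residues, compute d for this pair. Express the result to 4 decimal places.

0.4568

Differing sites — 7:Y/P; 15:R/K; 17:C/N; 21:D/L; 22:A/C; 24:N/I; 25:T/W; 26:Q/G; 28:Q/K; 29:M/Q; 30:Q/H.
p = 11/30 = 0.366667.
d = −ln(1 − 0.366667) = −ln(0.633333) = 0.4568.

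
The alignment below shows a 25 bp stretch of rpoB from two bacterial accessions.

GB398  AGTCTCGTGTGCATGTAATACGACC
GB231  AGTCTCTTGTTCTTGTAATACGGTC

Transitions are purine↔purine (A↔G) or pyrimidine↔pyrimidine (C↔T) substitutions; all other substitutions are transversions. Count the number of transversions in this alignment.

3

The sequences differ at positions 7 (G/T, transversion), 11 (G/T, transversion), 13 (A/T, transversion), 23 (A/G, transition), 24 (C/T, transition).
Of the 5 differences, 2 transitions and 3 transversions, so the answer is 3.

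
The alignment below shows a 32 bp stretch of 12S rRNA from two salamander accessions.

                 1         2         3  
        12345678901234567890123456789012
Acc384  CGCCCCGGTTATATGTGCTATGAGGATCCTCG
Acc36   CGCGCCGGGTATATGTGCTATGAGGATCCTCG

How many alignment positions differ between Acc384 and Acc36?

2

The sequences differ at positions 4 (C/G), 9 (T/G).
That gives 2 mismatches out of 32 aligned sites, so the Hamming distance is 2.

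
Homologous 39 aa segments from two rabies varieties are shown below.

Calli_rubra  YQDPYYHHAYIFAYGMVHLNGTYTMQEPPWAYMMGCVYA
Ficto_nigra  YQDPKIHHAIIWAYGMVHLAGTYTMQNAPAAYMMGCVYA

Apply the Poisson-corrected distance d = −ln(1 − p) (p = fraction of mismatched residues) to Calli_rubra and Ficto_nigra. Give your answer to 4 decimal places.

Differing sites — 5:Y/K; 6:Y/I; 10:Y/I; 12:F/W; 20:N/A; 27:E/N; 28:P/A; 30:W/A.
p = 8/39 = 0.205128.
d = −ln(1 − 0.205128) = −ln(0.794872) = 0.2296.

0.2296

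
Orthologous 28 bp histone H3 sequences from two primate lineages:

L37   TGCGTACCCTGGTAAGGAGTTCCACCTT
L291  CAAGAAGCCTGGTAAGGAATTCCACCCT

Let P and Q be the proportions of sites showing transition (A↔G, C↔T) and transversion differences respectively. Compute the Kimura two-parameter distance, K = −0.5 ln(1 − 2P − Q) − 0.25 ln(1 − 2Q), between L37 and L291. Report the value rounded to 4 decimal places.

0.3098

Differing sites — 1:T/C (Ti); 2:G/A (Ti); 3:C/A (Tv); 5:T/A (Tv); 7:C/G (Tv); 19:G/A (Ti); 27:T/C (Ti).
Of the 7 differences, 4 transitions and 3 transversions over 28 sites: P = 4/28 = 0.142857, Q = 3/28 = 0.107143.
d = −0.5·ln(0.607143) − 0.25·ln(0.785714) = −0.5·(-0.498991) − 0.25·(-0.241162) = 0.3098.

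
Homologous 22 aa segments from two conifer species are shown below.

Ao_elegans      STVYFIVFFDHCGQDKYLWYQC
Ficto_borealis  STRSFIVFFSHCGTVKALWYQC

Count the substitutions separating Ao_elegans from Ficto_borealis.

6

The sequences differ at positions 3 (V/R), 4 (Y/S), 10 (D/S), 14 (Q/T), 15 (D/V), 17 (Y/A).
That gives 6 mismatches out of 22 aligned sites, so the Hamming distance is 6.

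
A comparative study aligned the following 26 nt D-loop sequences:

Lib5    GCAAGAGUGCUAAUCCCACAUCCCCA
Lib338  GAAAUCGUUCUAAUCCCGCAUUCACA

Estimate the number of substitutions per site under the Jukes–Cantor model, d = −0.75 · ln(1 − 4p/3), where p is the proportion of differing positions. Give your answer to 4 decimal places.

0.3335

Mismatches occur at site 2 (C↔A), site 5 (G↔U), site 6 (A↔C), site 9 (G↔U), site 18 (A↔G), site 22 (C↔U), site 24 (C↔A).
p = 7/26 = 0.269231.
d = −0.75 · ln(1 − (4/3)·0.269231) = −0.75 · ln(0.641025) = −0.75 · (-0.444687) = 0.3335.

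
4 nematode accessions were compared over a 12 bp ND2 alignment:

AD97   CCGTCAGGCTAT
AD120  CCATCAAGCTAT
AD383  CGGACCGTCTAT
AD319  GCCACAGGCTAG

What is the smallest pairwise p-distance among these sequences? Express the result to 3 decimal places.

0.167

Pairwise Hamming distances:
  AD97 vs AD120: 2
  AD97 vs AD383: 4
  AD97 vs AD319: 4
  AD120 vs AD383: 6
  AD120 vs AD319: 5
  AD383 vs AD319: 6
The smallest is 2 mismatches, between AD97 and AD120; p = 2/12 = 0.167.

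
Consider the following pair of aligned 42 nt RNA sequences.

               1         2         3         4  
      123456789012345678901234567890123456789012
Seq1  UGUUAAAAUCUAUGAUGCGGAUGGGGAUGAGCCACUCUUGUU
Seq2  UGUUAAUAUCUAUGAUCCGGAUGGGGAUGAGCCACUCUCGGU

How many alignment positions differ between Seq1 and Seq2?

4

Mismatches occur at site 7 (A/U), site 17 (G/C), site 39 (U/C), site 41 (U/G).
That gives 4 mismatches out of 42 aligned sites, so the Hamming distance is 4.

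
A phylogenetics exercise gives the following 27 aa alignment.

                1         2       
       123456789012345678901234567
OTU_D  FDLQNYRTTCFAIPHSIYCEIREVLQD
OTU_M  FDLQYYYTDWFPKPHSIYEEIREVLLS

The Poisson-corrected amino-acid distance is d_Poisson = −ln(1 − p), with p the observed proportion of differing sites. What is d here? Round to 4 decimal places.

0.4055

The sequences differ at positions 5 (N/Y), 7 (R/Y), 9 (T/D), 10 (C/W), 12 (A/P), 13 (I/K), 19 (C/E), 26 (Q/L), 27 (D/S).
p = 9/27 = 0.333333.
d = −ln(1 − 0.333333) = −ln(0.666667) = 0.4055.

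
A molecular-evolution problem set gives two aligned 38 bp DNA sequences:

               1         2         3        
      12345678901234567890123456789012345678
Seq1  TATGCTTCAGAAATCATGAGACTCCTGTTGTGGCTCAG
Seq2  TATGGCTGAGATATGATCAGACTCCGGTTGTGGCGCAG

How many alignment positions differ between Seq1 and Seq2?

The sequences differ at positions 5 (C/G), 6 (T/C), 8 (C/G), 12 (A/T), 15 (C/G), 18 (G/C), 26 (T/G), 35 (T/G).
That gives 8 mismatches out of 38 aligned sites, so the Hamming distance is 8.

8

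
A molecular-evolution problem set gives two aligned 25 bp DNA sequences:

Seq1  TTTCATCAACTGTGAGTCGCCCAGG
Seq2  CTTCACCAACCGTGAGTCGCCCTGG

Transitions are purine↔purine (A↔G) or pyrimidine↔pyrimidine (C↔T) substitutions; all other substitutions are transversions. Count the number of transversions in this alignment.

1

Differing sites — 1:T/C (Ti); 6:T/C (Ti); 11:T/C (Ti); 23:A/T (Tv).
Of the 4 differences, 3 transitions and 1 transversion, so the answer is 1.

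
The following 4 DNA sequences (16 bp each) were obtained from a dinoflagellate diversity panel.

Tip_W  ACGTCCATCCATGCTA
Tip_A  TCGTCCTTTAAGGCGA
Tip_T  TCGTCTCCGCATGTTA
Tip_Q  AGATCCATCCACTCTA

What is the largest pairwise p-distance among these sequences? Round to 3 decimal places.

Pairwise Hamming distances:
  Tip_W vs Tip_A: 6
  Tip_W vs Tip_T: 6
  Tip_W vs Tip_Q: 4
  Tip_A vs Tip_T: 8
  Tip_A vs Tip_Q: 9
  Tip_T vs Tip_Q: 10
The largest is 10 mismatches, between Tip_T and Tip_Q; p = 10/16 = 0.625.

0.625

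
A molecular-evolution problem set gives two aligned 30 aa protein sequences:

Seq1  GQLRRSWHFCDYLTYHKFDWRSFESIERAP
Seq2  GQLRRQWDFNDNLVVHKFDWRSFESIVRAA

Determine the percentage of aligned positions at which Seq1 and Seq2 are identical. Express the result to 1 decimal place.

73.3%

Differing sites — 6:S/Q; 8:H/D; 10:C/N; 12:Y/N; 14:T/V; 15:Y/V; 27:E/V; 30:P/A.
22 of the 30 sites match, so the percent identity is 22/30 × 100 = 73.3%.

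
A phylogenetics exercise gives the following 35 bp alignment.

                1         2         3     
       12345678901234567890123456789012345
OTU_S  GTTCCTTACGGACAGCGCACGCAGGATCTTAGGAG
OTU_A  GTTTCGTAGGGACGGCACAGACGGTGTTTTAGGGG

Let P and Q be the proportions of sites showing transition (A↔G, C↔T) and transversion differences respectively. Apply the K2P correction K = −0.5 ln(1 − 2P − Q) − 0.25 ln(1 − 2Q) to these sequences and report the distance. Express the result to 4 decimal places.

Differing sites — 4:C/T (Ti); 6:T/G (Tv); 9:C/G (Tv); 14:A/G (Ti); 17:G/A (Ti); 20:C/G (Tv); 21:G/A (Ti); 23:A/G (Ti); 25:G/T (Tv); 26:A/G (Ti); 28:C/T (Ti); 34:A/G (Ti).
Of the 12 differences, 8 transitions and 4 transversions over 35 sites: P = 8/35 = 0.228571, Q = 4/35 = 0.114286.
d = −0.5·ln(0.428572) − 0.25·ln(0.771428) = −0.5·(-0.847297) − 0.25·(-0.259512) = 0.4885.

0.4885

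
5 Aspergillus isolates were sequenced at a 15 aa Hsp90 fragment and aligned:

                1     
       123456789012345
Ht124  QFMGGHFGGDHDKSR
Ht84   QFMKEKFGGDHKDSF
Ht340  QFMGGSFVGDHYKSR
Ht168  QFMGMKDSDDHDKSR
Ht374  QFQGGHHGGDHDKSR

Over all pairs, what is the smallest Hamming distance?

2

Pairwise Hamming distances:
  Ht124 vs Ht84: 6
  Ht124 vs Ht340: 3
  Ht124 vs Ht168: 5
  Ht124 vs Ht374: 2
  Ht84 vs Ht340: 7
  Ht84 vs Ht168: 8
  Ht84 vs Ht374: 8
  Ht340 vs Ht168: 6
  Ht340 vs Ht374: 5
  Ht168 vs Ht374: 6
The smallest is 2, between Ht124 and Ht374.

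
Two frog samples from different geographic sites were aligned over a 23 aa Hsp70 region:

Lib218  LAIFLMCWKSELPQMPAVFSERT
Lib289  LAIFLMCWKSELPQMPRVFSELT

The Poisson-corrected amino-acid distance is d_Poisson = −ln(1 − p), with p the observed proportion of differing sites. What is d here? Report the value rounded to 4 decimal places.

0.0910

Differing sites — 17:A/R; 22:R/L.
p = 2/23 = 0.086957.
d = −ln(1 − 0.086957) = −ln(0.913043) = 0.0910.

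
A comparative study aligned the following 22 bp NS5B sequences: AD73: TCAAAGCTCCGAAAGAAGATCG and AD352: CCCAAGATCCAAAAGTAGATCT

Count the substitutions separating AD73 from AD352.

Mismatches occur at site 1 (T↔C), site 3 (A↔C), site 7 (C↔A), site 11 (G↔A), site 16 (A↔T), site 22 (G↔T).
That gives 6 mismatches out of 22 aligned sites, so the Hamming distance is 6.

6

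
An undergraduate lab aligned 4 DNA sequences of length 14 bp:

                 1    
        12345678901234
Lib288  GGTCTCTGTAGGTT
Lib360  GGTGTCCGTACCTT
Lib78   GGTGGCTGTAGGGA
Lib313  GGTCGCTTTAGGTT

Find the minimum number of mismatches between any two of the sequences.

2

Pairwise Hamming distances:
  Lib288 vs Lib360: 4
  Lib288 vs Lib78: 4
  Lib288 vs Lib313: 2
  Lib360 vs Lib78: 6
  Lib360 vs Lib313: 6
  Lib78 vs Lib313: 4
The smallest is 2, between Lib288 and Lib313.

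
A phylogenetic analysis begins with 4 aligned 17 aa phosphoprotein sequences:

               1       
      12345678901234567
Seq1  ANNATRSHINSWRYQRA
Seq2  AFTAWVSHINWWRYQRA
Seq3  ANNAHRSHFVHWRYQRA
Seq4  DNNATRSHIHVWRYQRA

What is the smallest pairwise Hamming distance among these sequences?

Pairwise Hamming distances:
  Seq1 vs Seq2: 5
  Seq1 vs Seq3: 4
  Seq1 vs Seq4: 3
  Seq2 vs Seq3: 7
  Seq2 vs Seq4: 7
  Seq3 vs Seq4: 5
The smallest is 3, between Seq1 and Seq4.

3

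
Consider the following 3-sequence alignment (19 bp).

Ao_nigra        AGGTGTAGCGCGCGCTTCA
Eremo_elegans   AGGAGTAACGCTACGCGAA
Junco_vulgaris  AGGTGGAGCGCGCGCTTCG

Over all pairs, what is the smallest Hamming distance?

2

Pairwise Hamming distances:
  Ao_nigra vs Eremo_elegans: 9
  Ao_nigra vs Junco_vulgaris: 2
  Eremo_elegans vs Junco_vulgaris: 11
The smallest is 2, between Ao_nigra and Junco_vulgaris.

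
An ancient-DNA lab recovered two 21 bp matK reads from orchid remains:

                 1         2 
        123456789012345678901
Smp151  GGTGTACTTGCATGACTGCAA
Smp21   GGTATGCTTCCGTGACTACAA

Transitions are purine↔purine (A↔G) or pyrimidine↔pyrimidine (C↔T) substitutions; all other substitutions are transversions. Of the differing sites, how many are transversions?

1

Mismatches occur at site 4 (G→A, transition), site 6 (A→G, transition), site 10 (G→C, transversion), site 12 (A→G, transition), site 18 (G→A, transition).
Of the 5 differences, 4 transitions and 1 transversion, so the answer is 1.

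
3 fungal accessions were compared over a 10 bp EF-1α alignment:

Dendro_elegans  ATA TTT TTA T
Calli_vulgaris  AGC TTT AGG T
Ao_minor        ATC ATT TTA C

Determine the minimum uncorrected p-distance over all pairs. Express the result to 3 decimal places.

Pairwise Hamming distances:
  Dendro_elegans vs Calli_vulgaris: 5
  Dendro_elegans vs Ao_minor: 3
  Calli_vulgaris vs Ao_minor: 6
The smallest is 3 mismatches, between Dendro_elegans and Ao_minor; p = 3/10 = 0.300.

0.300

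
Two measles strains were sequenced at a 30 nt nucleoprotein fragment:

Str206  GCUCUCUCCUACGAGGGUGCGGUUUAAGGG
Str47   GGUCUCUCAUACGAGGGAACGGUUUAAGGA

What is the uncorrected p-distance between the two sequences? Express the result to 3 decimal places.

0.167

The sequences differ at positions 2 (C/G), 9 (C/A), 18 (U/A), 19 (G/A), 30 (G/A).
There are 5 differences over 30 sites, so p = 5/30 = 0.167.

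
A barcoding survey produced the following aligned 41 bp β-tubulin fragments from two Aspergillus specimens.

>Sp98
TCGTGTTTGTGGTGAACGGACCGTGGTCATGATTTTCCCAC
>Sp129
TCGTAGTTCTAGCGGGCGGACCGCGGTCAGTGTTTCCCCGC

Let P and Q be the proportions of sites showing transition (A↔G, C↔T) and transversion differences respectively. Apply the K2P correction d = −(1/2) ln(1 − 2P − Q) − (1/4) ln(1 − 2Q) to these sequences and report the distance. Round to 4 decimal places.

0.4388

Mismatches occur at site 5 (G↔A, transition), site 6 (T↔G, transversion), site 9 (G↔C, transversion), site 11 (G↔A, transition), site 13 (T↔C, transition), site 15 (A↔G, transition), site 16 (A↔G, transition), site 24 (T↔C, transition), site 30 (T↔G, transversion), site 31 (G↔T, transversion), site 32 (A↔G, transition), site 36 (T↔C, transition), site 40 (A↔G, transition).
Of the 13 differences, 9 transitions and 4 transversions over 41 sites: P = 9/41 = 0.219512, Q = 4/41 = 0.097561.
d = −0.5·ln(0.463415) − 0.25·ln(0.804878) = −0.5·(-0.769132) − 0.25·(-0.217065) = 0.4388.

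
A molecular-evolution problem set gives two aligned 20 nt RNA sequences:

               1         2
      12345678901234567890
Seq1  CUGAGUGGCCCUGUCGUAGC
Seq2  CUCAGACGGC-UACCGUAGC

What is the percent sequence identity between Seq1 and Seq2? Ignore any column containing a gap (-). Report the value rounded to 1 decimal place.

68.4%

Excluding the 1 gap column leaves 19 comparable sites.
Mismatches occur at site 3 (G/C), site 6 (U/A), site 7 (G/C), site 9 (C/G), site 13 (G/A), site 14 (U/C).
13 of the 19 comparable sites match, so the percent identity is 13/19 × 100 = 68.4%.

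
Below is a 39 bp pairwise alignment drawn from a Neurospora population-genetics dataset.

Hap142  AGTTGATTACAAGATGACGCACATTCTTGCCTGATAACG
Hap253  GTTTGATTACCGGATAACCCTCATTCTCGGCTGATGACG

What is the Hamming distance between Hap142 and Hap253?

10

Differing sites — 1:A/G; 2:G/T; 11:A/C; 12:A/G; 16:G/A; 19:G/C; 21:A/T; 28:T/C; 30:C/G; 36:A/G.
That gives 10 mismatches out of 39 aligned sites, so the Hamming distance is 10.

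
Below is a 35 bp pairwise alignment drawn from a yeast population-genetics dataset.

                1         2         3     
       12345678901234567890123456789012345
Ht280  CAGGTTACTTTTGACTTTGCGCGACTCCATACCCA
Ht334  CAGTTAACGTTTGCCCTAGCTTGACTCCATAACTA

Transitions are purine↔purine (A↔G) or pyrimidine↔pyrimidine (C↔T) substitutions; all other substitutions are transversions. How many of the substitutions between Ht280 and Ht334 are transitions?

Differing sites — 4:G/T (Tv); 6:T/A (Tv); 9:T/G (Tv); 14:A/C (Tv); 16:T/C (Ti); 18:T/A (Tv); 21:G/T (Tv); 22:C/T (Ti); 32:C/A (Tv); 34:C/T (Ti).
Of the 10 differences, 3 transitions and 7 transversions, so the answer is 3.

3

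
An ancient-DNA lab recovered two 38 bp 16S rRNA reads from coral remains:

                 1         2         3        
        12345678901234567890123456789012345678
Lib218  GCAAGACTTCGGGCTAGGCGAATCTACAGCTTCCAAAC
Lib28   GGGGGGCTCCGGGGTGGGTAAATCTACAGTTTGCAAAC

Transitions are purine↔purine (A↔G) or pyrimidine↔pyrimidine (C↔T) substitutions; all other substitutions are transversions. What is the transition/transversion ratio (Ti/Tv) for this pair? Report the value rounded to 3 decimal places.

2.667

The sequences differ at positions 2 (C/G, transversion), 3 (A/G, transition), 4 (A/G, transition), 6 (A/G, transition), 9 (T/C, transition), 14 (C/G, transversion), 16 (A/G, transition), 19 (C/T, transition), 20 (G/A, transition), 30 (C/T, transition), 33 (C/G, transversion).
Of the 11 differences, 8 transitions and 3 transversions, so Ti/Tv = 8/3 = 2.667.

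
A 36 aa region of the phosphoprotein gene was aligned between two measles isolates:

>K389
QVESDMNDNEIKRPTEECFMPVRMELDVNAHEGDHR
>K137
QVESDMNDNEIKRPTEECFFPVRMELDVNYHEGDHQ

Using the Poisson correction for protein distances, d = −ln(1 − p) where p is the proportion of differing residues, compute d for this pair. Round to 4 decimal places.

The sequences differ at positions 20 (M/F), 30 (A/Y), 36 (R/Q).
p = 3/36 = 0.083333.
d = −ln(1 − 0.083333) = −ln(0.916667) = 0.0870.

0.0870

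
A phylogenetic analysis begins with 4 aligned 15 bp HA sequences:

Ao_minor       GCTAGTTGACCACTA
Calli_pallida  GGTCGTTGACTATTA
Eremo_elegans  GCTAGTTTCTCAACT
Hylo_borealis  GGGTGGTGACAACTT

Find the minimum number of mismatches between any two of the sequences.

4

Pairwise Hamming distances:
  Ao_minor vs Calli_pallida: 4
  Ao_minor vs Eremo_elegans: 6
  Ao_minor vs Hylo_borealis: 6
  Calli_pallida vs Eremo_elegans: 9
  Calli_pallida vs Hylo_borealis: 6
  Eremo_elegans vs Hylo_borealis: 10
The smallest is 4, between Ao_minor and Calli_pallida.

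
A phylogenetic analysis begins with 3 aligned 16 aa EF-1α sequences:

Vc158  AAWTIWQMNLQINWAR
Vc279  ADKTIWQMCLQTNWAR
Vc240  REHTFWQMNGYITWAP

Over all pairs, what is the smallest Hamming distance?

4

Pairwise Hamming distances:
  Vc158 vs Vc279: 4
  Vc158 vs Vc240: 8
  Vc279 vs Vc240: 10
The smallest is 4, between Vc158 and Vc279.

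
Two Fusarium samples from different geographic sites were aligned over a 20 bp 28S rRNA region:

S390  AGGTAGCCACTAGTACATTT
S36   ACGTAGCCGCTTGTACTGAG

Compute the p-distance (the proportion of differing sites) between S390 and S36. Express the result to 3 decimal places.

Differing sites — 2:G/C; 9:A/G; 12:A/T; 17:A/T; 18:T/G; 19:T/A; 20:T/G.
There are 7 differences over 20 sites, so p = 7/20 = 0.350.

0.350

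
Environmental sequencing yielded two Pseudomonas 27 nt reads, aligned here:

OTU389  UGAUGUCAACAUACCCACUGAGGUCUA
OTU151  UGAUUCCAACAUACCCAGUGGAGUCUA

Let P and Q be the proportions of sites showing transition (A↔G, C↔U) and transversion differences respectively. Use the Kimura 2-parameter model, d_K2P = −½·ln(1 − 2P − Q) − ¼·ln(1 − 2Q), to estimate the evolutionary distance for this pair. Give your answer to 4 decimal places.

The sequences differ at positions 5 (G/U, transversion), 6 (U/C, transition), 18 (C/G, transversion), 21 (A/G, transition), 22 (G/A, transition).
Of the 5 differences, 3 transitions and 2 transversions over 27 sites: P = 3/27 = 0.111111, Q = 2/27 = 0.074074.
d = −0.5·ln(0.703704) − 0.25·ln(0.851852) = −0.5·(-0.351397) − 0.25·(-0.160342) = 0.2158.

0.2158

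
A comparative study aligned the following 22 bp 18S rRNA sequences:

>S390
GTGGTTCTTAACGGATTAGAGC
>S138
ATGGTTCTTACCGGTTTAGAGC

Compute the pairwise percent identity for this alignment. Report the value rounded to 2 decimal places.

The sequences differ at positions 1 (G/A), 11 (A/C), 15 (A/T).
19 of the 22 sites match, so the percent identity is 19/22 × 100 = 86.36%.

86.36%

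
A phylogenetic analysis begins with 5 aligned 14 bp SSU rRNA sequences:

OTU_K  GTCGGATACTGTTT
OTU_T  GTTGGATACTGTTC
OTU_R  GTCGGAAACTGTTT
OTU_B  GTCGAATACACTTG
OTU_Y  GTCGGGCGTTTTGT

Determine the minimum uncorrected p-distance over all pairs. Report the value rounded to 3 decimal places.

Pairwise Hamming distances:
  OTU_K vs OTU_T: 2
  OTU_K vs OTU_R: 1
  OTU_K vs OTU_B: 4
  OTU_K vs OTU_Y: 6
  OTU_T vs OTU_R: 3
  OTU_T vs OTU_B: 5
  OTU_T vs OTU_Y: 8
  OTU_R vs OTU_B: 5
  OTU_R vs OTU_Y: 6
  OTU_B vs OTU_Y: 9
The smallest is 1 mismatch, between OTU_K and OTU_R; p = 1/14 = 0.071.

0.071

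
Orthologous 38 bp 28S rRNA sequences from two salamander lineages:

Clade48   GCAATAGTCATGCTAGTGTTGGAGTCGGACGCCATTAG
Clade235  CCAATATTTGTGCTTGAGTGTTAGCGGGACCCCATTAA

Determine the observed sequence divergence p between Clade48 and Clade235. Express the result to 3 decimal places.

The sequences differ at positions 1 (G/C), 7 (G/T), 9 (C/T), 10 (A/G), 15 (A/T), 17 (T/A), 20 (T/G), 21 (G/T), 22 (G/T), 25 (T/C), 26 (C/G), 31 (G/C), 38 (G/A).
There are 13 differences over 38 sites, so p = 13/38 = 0.342.

0.342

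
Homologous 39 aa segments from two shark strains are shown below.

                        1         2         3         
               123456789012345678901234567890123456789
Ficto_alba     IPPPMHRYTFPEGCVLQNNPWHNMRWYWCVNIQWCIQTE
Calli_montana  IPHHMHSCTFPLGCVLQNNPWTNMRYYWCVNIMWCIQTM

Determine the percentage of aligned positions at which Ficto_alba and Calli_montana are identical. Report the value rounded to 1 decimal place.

The sequences differ at positions 3 (P/H), 4 (P/H), 7 (R/S), 8 (Y/C), 12 (E/L), 22 (H/T), 26 (W/Y), 33 (Q/M), 39 (E/M).
30 of the 39 sites match, so the percent identity is 30/39 × 100 = 76.9%.

76.9%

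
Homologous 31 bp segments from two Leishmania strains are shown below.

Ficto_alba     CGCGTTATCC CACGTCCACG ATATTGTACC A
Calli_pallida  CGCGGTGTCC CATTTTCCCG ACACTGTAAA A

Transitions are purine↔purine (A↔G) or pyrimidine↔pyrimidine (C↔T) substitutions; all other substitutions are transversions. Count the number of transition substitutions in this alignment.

5

Differing sites — 5:T/G (Tv); 7:A/G (Ti); 13:C/T (Ti); 14:G/T (Tv); 16:C/T (Ti); 18:A/C (Tv); 22:T/C (Ti); 24:T/C (Ti); 29:C/A (Tv); 30:C/A (Tv).
Of the 10 differences, 5 transitions and 5 transversions, so the answer is 5.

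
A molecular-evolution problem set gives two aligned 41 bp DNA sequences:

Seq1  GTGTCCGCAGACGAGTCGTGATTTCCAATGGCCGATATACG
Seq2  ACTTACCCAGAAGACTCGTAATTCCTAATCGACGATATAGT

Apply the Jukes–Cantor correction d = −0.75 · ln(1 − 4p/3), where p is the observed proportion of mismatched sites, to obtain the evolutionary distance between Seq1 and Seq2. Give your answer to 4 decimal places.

Mismatches occur at site 1 (G→A), site 2 (T→C), site 3 (G→T), site 5 (C→A), site 7 (G→C), site 12 (C→A), site 15 (G→C), site 20 (G→A), site 24 (T→C), site 26 (C→T), site 30 (G→C), site 32 (C→A), site 40 (C→G), site 41 (G→T).
p = 14/41 = 0.341463.
d = −0.75 · ln(1 − (4/3)·0.341463) = −0.75 · ln(0.544716) = −0.75 · (-0.607491) = 0.4556.

0.4556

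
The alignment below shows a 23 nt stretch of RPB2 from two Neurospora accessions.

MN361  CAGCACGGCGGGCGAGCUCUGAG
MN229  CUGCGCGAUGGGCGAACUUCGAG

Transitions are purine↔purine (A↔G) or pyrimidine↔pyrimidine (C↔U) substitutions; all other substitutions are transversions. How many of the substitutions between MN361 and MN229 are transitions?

Mismatches occur at site 2 (A→U, transversion), site 5 (A→G, transition), site 8 (G→A, transition), site 9 (C→U, transition), site 16 (G→A, transition), site 19 (C→U, transition), site 20 (U→C, transition).
Of the 7 differences, 6 transitions and 1 transversion, so the answer is 6.

6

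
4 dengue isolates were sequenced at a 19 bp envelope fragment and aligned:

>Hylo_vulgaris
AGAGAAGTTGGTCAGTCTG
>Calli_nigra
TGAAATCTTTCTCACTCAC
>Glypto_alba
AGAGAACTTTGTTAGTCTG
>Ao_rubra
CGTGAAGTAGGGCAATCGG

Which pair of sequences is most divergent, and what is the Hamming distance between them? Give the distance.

Pairwise Hamming distances:
  Hylo_vulgaris vs Calli_nigra: 9
  Hylo_vulgaris vs Glypto_alba: 3
  Hylo_vulgaris vs Ao_rubra: 6
  Calli_nigra vs Glypto_alba: 8
  Calli_nigra vs Ao_rubra: 12
  Glypto_alba vs Ao_rubra: 9
The largest is 12, between Calli_nigra and Ao_rubra.

12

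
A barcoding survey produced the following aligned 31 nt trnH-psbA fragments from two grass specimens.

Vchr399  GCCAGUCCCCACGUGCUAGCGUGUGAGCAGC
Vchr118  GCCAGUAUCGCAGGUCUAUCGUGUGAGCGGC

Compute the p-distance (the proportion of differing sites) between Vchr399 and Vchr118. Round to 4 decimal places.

0.2903

The sequences differ at positions 7 (C/A), 8 (C/U), 10 (C/G), 11 (A/C), 12 (C/A), 14 (U/G), 15 (G/U), 19 (G/U), 29 (A/G).
There are 9 differences over 31 sites, so p = 9/31 = 0.2903.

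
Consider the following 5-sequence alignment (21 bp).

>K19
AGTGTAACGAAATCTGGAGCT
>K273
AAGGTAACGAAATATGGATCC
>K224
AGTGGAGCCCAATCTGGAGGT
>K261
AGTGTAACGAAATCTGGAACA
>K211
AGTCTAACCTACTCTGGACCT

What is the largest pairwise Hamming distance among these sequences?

10

Pairwise Hamming distances:
  K19 vs K273: 5
  K19 vs K224: 5
  K19 vs K261: 2
  K19 vs K211: 5
  K273 vs K224: 10
  K273 vs K261: 5
  K273 vs K211: 9
  K224 vs K261: 7
  K224 vs K211: 7
  K261 vs K211: 6
The largest is 10, between K273 and K224.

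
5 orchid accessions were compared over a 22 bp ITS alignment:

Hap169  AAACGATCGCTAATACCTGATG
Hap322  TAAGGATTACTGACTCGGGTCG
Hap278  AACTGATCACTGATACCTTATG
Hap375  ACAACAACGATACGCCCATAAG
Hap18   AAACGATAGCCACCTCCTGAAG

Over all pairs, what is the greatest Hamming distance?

17

Pairwise Hamming distances:
  Hap169 vs Hap322: 11
  Hap169 vs Hap278: 5
  Hap169 vs Hap375: 11
  Hap169 vs Hap18: 6
  Hap322 vs Hap278: 11
  Hap322 vs Hap375: 17
  Hap322 vs Hap18: 11
  Hap278 vs Hap375: 13
  Hap278 vs Hap18: 11
  Hap375 vs Hap18: 11
The largest is 17, between Hap322 and Hap375.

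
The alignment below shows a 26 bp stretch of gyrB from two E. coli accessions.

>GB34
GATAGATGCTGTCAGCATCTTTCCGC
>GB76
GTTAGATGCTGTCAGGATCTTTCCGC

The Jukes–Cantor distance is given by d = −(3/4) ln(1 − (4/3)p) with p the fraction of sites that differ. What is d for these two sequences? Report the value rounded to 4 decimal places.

Differing sites — 2:A/T; 16:C/G.
p = 2/26 = 0.076923.
d = −0.75 · ln(1 − (4/3)·0.076923) = −0.75 · ln(0.897436) = −0.75 · (-0.108213) = 0.0812.

0.0812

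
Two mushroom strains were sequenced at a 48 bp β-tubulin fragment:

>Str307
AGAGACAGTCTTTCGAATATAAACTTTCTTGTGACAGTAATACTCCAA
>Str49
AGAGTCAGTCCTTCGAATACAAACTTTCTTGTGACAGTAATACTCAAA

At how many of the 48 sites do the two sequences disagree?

Differing sites — 5:A/T; 11:T/C; 20:T/C; 46:C/A.
That gives 4 mismatches out of 48 aligned sites, so the Hamming distance is 4.

4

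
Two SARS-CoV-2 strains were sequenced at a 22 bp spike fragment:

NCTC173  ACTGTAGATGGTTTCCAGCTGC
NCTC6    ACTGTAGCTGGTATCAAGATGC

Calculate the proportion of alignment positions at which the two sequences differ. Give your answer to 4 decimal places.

Mismatches occur at site 8 (A/C), site 13 (T/A), site 16 (C/A), site 19 (C/A).
There are 4 differences over 22 sites, so p = 4/22 = 0.1818.

0.1818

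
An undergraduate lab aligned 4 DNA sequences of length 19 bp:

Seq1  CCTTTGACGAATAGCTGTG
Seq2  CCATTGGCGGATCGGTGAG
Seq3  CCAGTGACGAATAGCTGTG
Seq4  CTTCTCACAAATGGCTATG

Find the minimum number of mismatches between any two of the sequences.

Pairwise Hamming distances:
  Seq1 vs Seq2: 6
  Seq1 vs Seq3: 2
  Seq1 vs Seq4: 6
  Seq2 vs Seq3: 6
  Seq2 vs Seq4: 11
  Seq3 vs Seq4: 7
The smallest is 2, between Seq1 and Seq3.

2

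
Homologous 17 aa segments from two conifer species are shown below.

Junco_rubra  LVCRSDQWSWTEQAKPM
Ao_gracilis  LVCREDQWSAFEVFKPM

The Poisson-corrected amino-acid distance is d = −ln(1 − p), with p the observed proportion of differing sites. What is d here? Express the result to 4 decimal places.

0.3483

Mismatches occur at site 5 (S↔E), site 10 (W↔A), site 11 (T↔F), site 13 (Q↔V), site 14 (A↔F).
p = 5/17 = 0.294118.
d = −ln(1 − 0.294118) = −ln(0.705882) = 0.3483.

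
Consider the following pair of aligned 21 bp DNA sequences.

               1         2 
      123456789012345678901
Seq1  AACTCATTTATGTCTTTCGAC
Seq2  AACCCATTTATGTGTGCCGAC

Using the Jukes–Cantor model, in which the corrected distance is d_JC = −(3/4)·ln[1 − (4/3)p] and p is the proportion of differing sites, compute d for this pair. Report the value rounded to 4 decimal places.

The sequences differ at positions 4 (T/C), 14 (C/G), 16 (T/G), 17 (T/C).
p = 4/21 = 0.190476.
d = −0.75 · ln(1 − (4/3)·0.190476) = −0.75 · ln(0.746032) = −0.75 · (-0.292987) = 0.2197.

0.2197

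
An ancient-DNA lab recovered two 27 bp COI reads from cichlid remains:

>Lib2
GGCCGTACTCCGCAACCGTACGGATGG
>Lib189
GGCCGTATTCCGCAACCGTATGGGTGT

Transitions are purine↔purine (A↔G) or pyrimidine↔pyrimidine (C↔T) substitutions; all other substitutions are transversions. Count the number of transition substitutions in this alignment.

3

Differing sites — 8:C/T (Ti); 21:C/T (Ti); 24:A/G (Ti); 27:G/T (Tv).
Of the 4 differences, 3 transitions and 1 transversion, so the answer is 3.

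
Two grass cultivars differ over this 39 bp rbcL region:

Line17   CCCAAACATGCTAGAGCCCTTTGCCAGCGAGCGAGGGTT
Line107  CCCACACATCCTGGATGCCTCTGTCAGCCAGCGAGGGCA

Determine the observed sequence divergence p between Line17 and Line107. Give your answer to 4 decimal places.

0.2564

Differing sites — 5:A/C; 10:G/C; 13:A/G; 16:G/T; 17:C/G; 21:T/C; 24:C/T; 29:G/C; 38:T/C; 39:T/A.
There are 10 differences over 39 sites, so p = 10/39 = 0.2564.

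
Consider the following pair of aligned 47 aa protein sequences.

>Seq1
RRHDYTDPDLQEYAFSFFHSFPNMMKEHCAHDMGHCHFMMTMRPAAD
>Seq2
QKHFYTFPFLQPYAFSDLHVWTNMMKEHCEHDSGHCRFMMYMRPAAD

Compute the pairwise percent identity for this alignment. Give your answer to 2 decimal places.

Differing sites — 1:R/Q; 2:R/K; 4:D/F; 7:D/F; 9:D/F; 12:E/P; 17:F/D; 18:F/L; 20:S/V; 21:F/W; 22:P/T; 30:A/E; 33:M/S; 37:H/R; 41:T/Y.
32 of the 47 sites match, so the percent identity is 32/47 × 100 = 68.09%.

68.09%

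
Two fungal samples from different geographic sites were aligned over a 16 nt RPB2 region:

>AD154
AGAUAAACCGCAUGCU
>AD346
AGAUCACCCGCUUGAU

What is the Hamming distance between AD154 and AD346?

4

Mismatches occur at site 5 (A↔C), site 7 (A↔C), site 12 (A↔U), site 15 (C↔A).
That gives 4 mismatches out of 16 aligned sites, so the Hamming distance is 4.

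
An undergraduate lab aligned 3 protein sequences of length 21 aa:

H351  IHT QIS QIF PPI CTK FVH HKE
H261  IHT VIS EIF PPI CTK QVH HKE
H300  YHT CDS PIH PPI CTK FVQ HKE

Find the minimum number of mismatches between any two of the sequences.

Pairwise Hamming distances:
  H351 vs H261: 3
  H351 vs H300: 6
  H261 vs H300: 7
The smallest is 3, between H351 and H261.

3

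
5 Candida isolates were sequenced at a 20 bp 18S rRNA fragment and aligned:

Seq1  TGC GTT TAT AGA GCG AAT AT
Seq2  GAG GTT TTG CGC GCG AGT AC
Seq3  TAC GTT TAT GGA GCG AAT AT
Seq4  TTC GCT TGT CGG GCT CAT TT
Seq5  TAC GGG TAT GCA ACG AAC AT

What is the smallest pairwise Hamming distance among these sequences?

Pairwise Hamming distances:
  Seq1 vs Seq2: 9
  Seq1 vs Seq3: 2
  Seq1 vs Seq4: 8
  Seq1 vs Seq5: 7
  Seq2 vs Seq3: 8
  Seq2 vs Seq4: 12
  Seq2 vs Seq5: 13
  Seq3 vs Seq4: 8
  Seq3 vs Seq5: 5
  Seq4 vs Seq5: 12
The smallest is 2, between Seq1 and Seq3.

2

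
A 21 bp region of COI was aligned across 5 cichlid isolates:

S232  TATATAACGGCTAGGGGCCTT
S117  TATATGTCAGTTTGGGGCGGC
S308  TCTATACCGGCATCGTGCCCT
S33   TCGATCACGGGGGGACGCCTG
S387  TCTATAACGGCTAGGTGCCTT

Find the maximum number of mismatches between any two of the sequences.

13

Pairwise Hamming distances:
  S232 vs S117: 8
  S232 vs S308: 7
  S232 vs S33: 9
  S232 vs S387: 2
  S117 vs S308: 11
  S117 vs S33: 13
  S117 vs S387: 10
  S308 vs S33: 11
  S308 vs S387: 5
  S33 vs S387: 8
The largest is 13, between S117 and S33.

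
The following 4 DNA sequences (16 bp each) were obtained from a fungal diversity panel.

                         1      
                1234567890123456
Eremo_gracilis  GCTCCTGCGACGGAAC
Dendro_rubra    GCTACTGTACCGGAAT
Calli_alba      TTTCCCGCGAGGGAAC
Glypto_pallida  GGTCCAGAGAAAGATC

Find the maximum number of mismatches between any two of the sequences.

Pairwise Hamming distances:
  Eremo_gracilis vs Dendro_rubra: 5
  Eremo_gracilis vs Calli_alba: 4
  Eremo_gracilis vs Glypto_pallida: 6
  Dendro_rubra vs Calli_alba: 9
  Dendro_rubra vs Glypto_pallida: 10
  Calli_alba vs Glypto_pallida: 7
The largest is 10, between Dendro_rubra and Glypto_pallida.

10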